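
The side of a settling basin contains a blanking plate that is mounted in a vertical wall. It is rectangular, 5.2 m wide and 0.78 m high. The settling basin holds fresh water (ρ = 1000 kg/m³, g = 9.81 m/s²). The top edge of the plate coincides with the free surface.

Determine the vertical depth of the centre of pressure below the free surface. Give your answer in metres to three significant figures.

γ = ρg = 1000 × 9.81 = 9810 N/m³ = 9.81 kN/m³.
The centroid lies 0.78/2 = 0.39 m below the top edge, so the centroid depth is h_c = 0.39 m.
A = 5.2 × 0.78 = 4.056 m².
Resultant F = γ·h_c·A = 9.81 × 0.39 × 4.056 = 15.5179 kN.
I_c = b·h³/12 = 5.2 × 0.78³/12 = 0.205639 m⁴.
Centre of pressure: y_p = y_c + I_c/(y_c·A) = 0.39 + 0.205639/(0.39 × 4.056) = 0.39 + 0.13 = 0.52 m along the plane.

h_p = 0.520 m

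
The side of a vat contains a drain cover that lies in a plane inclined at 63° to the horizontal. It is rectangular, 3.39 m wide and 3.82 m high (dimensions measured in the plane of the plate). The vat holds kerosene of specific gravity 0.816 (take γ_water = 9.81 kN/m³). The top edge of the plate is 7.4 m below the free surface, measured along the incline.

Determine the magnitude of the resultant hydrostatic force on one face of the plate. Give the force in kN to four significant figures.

F ≈ 859.9 kN

γ = 0.816 × 9.81 = 8.00496 kN/m³.
Let θ = 63° be the plate's angle to the horizontal; measure y along the incline from where the plane meets the free surface. Vertical depth h = y·sinθ with sinθ = 0.891007.
The centroid lies 3.82/2 = 1.91 m below the top edge, so y_c = 7.4 + 1.91 = 9.31 m and h_c = 9.31 × 0.891007 = 8.29528 m.
A = 3.39 × 3.82 = 12.9498 m².
Resultant F = γ·h_c·A = 8.00496 × 8.29528 × 12.9498 = 859.911 kN.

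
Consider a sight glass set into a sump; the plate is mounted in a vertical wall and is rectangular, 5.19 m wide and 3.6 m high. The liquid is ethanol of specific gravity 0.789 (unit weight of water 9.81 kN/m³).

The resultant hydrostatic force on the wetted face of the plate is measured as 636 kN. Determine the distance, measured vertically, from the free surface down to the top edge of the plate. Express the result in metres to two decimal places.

d_top ≈ 2.60 m

γ = 0.789 × 9.81 = 7.74009 kN/m³.
A = 5.19 × 3.6 = 18.684 m².
From F = γ·h_c·A, the centroid depth is h_c = 636/(7.74009 × 18.684) = 4.39786 m.
The centroid lies 3.6/2 = 1.8 m below the top edge, so the top edge sits at h_top = 4.39786 − 1.8 = 2.59786 m below the surface.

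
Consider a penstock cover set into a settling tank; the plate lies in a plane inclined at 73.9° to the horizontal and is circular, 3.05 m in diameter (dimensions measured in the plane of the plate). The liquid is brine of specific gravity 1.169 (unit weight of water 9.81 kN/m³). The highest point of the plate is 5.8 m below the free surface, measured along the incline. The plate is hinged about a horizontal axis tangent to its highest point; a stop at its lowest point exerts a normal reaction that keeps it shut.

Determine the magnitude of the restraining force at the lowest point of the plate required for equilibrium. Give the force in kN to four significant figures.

γ = 1.169 × 9.81 = 11.46789 kN/m³.
Let θ = 73.9° be the plate's angle to the horizontal; measure y along the incline from where the plane meets the free surface. Vertical depth h = y·sinθ with sinθ = 0.960779.
The centroid is at the centre, 1.525 m below the top of the plate, so y_c = 5.8 + 1.525 = 7.325 m and h_c = 7.325 × 0.960779 = 7.03771 m.
A = π(1.525)² = 7.30617 m².
Resultant F = γ·h_c·A = 11.46789 × 7.03771 × 7.30617 = 589.664 kN.
I_c = πr⁴/4 = π × 1.525⁴/4 = 4.24785 m⁴.
Centre of pressure: y_p = y_c + I_c/(y_c·A) = 7.325 + 4.24785/(7.325 × 7.30617) = 7.325 + 0.0793728 = 7.40437 m along the plane.
The resultant acts 1.525 + 0.0793728 = 1.60437 m (along the plate) below the hinge at the top edge, so the moment about the hinge is M = F × 1.60437 = 589.664 × 1.60437 = 946.039 kN·m.
A normal force at the bottom, 3.05 m from the hinge, must supply this moment: P = 946.039/3.05 = 310.177 kN.

P ≈ 310.2 kN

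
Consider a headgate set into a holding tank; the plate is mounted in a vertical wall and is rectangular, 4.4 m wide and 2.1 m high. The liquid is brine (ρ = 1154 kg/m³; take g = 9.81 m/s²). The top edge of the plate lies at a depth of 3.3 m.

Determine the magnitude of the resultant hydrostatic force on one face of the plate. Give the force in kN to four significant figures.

γ = ρg = 1154 × 9.81 / 1000 = 11.32074 kN/m³.
The centroid lies 2.1/2 = 1.05 m below the top edge, so the centroid depth is h_c = 3.3 + 1.05 = 4.35 m.
A = 4.4 × 2.1 = 9.24 m².
Resultant F = γ·h_c·A = 11.32074 × 4.35 × 9.24 = 455.026 kN.

F ≈ 455.0 kN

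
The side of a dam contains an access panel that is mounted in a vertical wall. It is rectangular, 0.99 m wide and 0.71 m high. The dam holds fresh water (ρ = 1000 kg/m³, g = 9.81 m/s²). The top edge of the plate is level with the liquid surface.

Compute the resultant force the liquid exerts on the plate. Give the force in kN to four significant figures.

F ≈ 2.448 kN

γ = ρg = 1000 × 9.81 = 9810 N/m³ = 9.81 kN/m³.
The centroid lies 0.71/2 = 0.355 m below the top edge, so the centroid depth is h_c = 0.355 m.
A = 0.99 × 0.71 = 0.7029 m².
Resultant F = γ·h_c·A = 9.81 × 0.355 × 0.7029 = 2.44788 kN.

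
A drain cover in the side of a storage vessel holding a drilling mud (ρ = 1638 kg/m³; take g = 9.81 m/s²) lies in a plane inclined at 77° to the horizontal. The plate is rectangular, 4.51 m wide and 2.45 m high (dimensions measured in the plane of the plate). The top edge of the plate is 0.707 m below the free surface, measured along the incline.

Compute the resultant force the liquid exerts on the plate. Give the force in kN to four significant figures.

γ = ρg = 1638 × 9.81 / 1000 = 16.06878 kN/m³.
Let θ = 77° be the plate's angle to the horizontal; measure y along the incline from where the plane meets the free surface. Vertical depth h = y·sinθ with sinθ = 0.974370.
The centroid lies 2.45/2 = 1.225 m below the top edge, so y_c = 0.707 + 1.225 = 1.932 m and h_c = 1.932 × 0.974370 = 1.88248 m.
A = 4.51 × 2.45 = 11.0495 m².
Resultant F = γ·h_c·A = 16.06878 × 1.88248 × 11.0495 = 334.238 kN.

F ≈ 334.2 kN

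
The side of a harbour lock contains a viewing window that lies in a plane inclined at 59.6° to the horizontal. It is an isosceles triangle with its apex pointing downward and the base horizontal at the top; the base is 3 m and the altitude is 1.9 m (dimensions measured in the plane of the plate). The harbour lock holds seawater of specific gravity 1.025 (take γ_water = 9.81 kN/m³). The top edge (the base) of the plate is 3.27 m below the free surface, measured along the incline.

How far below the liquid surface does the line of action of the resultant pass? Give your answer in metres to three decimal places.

h_p = 3.411 m

γ = 1.025 × 9.81 = 10.05525 kN/m³.
Let θ = 59.6° be the plate's angle to the horizontal; measure y along the incline from where the plane meets the free surface. Vertical depth h = y·sinθ with sinθ = 0.862514.
With the apex down, the centroid sits h/3 = 1.9/3 = 0.633333 m below the base (the top edge), so y_c = 3.27 + 0.633333 = 3.90333 m and h_c = 3.90333 × 0.862514 = 3.36668 m.
A = ½ × 3 × 1.9 = 2.85 m².
Resultant F = γ·h_c·A = 10.05525 × 3.36668 × 2.85 = 96.4805 kN.
I_c = b·h³/36 = 3 × 1.9³/36 = 0.571583 m⁴.
Centre of pressure: y_p = y_c + I_c/(y_c·A) = 3.90333 + 0.571583/(3.90333 × 2.85) = 3.90333 + 0.0513806 = 3.95471 m along the plane.
Vertically, h_p = y_p·sinθ = 3.95471 × 0.862514 = 3.41099 m.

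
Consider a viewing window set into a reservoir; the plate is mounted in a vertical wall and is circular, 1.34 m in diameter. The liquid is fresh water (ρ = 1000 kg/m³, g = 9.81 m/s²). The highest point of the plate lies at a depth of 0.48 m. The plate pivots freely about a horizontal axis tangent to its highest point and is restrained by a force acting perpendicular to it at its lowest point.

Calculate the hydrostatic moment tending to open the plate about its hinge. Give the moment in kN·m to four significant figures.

γ = ρg = 1000 × 9.81 = 9810 N/m³ = 9.81 kN/m³.
The centroid is at the centre, 0.67 m below the top of the plate, so the centroid depth is h_c = 0.48 + 0.67 = 1.15 m.
A = π(0.67)² = 1.41026 m².
Resultant F = γ·h_c·A = 9.81 × 1.15 × 1.41026 = 15.9098 kN.
I_c = πr⁴/4 = π × 0.67⁴/4 = 0.158267 m⁴.
Centre of pressure: y_p = y_c + I_c/(y_c·A) = 1.15 + 0.158267/(1.15 × 1.41026) = 1.15 + 0.0975873 = 1.24759 m along the plane.
The resultant acts 0.67 + 0.0975873 = 0.767587 m (along the plate) below the hinge at the top edge, so the moment about the hinge is M = F × 0.767587 = 15.9098 × 0.767587 = 12.2122 kN·m.

M ≈ 12.21 kN·m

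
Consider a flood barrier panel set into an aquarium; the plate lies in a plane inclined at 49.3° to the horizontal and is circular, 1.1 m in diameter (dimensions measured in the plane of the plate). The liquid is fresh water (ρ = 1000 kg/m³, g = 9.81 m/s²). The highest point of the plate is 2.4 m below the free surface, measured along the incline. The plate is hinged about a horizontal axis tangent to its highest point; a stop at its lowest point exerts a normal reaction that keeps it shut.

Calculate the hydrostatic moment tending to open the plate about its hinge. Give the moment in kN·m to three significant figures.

γ = ρg = 1000 × 9.81 = 9810 N/m³ = 9.81 kN/m³.
Let θ = 49.3° be the plate's angle to the horizontal; measure y along the incline from where the plane meets the free surface. Vertical depth h = y·sinθ with sinθ = 0.758134.
The centroid is at the centre, 0.55 m below the top of the plate, so y_c = 2.4 + 0.55 = 2.95 m and h_c = 2.95 × 0.758134 = 2.2365 m.
A = π(0.55)² = 0.950332 m².
Resultant F = γ·h_c·A = 9.81 × 2.2365 × 0.950332 = 20.8503 kN.
I_c = πr⁴/4 = π × 0.55⁴/4 = 0.0718688 m⁴.
Centre of pressure: y_p = y_c + I_c/(y_c·A) = 2.95 + 0.0718688/(2.95 × 0.950332) = 2.95 + 0.0256356 = 2.97564 m along the plane.
The resultant acts 0.55 + 0.0256356 = 0.575636 m (along the plate) below the hinge at the top edge, so the moment about the hinge is M = F × 0.575636 = 20.8503 × 0.575636 = 12.0022 kN·m.

M ≈ 12.0 kN·m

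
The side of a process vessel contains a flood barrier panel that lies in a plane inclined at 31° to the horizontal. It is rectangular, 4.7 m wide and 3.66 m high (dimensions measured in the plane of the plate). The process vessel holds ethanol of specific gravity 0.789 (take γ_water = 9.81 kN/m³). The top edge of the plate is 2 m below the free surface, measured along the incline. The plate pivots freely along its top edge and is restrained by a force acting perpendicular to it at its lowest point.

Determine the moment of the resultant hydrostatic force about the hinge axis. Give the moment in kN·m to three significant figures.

M ≈ 557 kN·m

γ = 0.789 × 9.81 = 7.74009 kN/m³.
Let θ = 31° be the plate's angle to the horizontal; measure y along the incline from where the plane meets the free surface. Vertical depth h = y·sinθ with sinθ = 0.515038.
The centroid lies 3.66/2 = 1.83 m below the top edge, so y_c = 2 + 1.83 = 3.83 m and h_c = 3.83 × 0.515038 = 1.9726 m.
A = 4.7 × 3.66 = 17.202 m².
Resultant F = γ·h_c·A = 7.74009 × 1.9726 × 17.202 = 262.642 kN.
I_c = b·h³/12 = 4.7 × 3.66³/12 = 19.2026 m⁴.
Centre of pressure: y_p = y_c + I_c/(y_c·A) = 3.83 + 19.2026/(3.83 × 17.202) = 3.83 + 0.291462 = 4.12146 m along the plane.
The resultant acts 1.83 + 0.291462 = 2.12146 m (along the plate) below the hinge at the top edge, so the moment about the hinge is M = F × 2.12146 = 262.642 × 2.12146 = 557.184 kN·m.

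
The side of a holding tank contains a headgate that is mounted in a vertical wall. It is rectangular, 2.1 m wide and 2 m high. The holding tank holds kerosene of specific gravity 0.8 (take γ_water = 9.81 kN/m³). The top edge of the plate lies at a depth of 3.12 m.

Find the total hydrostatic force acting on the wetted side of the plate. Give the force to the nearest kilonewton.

γ = 0.8 × 9.81 = 7.848 kN/m³.
The centroid lies 2/2 = 1 m below the top edge, so the centroid depth is h_c = 3.12 + 1 = 4.12 m.
A = 2.1 × 2 = 4.2 m².
Resultant F = γ·h_c·A = 7.848 × 4.12 × 4.2 = 135.802 kN.

F ≈ 136 kN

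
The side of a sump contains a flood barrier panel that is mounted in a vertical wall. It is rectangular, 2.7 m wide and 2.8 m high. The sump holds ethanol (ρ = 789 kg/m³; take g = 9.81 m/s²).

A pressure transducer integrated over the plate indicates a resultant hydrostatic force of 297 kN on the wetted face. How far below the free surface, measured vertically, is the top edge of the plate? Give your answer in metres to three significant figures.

γ = ρg = 789 × 9.81 / 1000 = 7.74009 kN/m³.
A = 2.7 × 2.8 = 7.56 m².
From F = γ·h_c·A, the centroid depth is h_c = 297/(7.74009 × 7.56) = 5.07561 m.
The centroid lies 2.8/2 = 1.4 m below the top edge, so the top edge sits at h_top = 5.07561 − 1.4 = 3.67561 m below the surface.

d_top ≈ 3.68 m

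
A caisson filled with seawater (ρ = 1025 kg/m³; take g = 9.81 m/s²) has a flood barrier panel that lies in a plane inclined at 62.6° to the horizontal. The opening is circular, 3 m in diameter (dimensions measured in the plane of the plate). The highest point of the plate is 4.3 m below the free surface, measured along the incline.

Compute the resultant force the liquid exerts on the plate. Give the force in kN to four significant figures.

γ = ρg = 1025 × 9.81 / 1000 = 10.05525 kN/m³.
Let θ = 62.6° be the plate's angle to the horizontal; measure y along the incline from where the plane meets the free surface. Vertical depth h = y·sinθ with sinθ = 0.887815.
The centroid is at the centre, 1.5 m below the top of the plate, so y_c = 4.3 + 1.5 = 5.8 m and h_c = 5.8 × 0.887815 = 5.14933 m.
A = π(1.5)² = 7.06858 m².
Resultant F = γ·h_c·A = 10.05525 × 5.14933 × 7.06858 = 365.996 kN.

F ≈ 366.0 kN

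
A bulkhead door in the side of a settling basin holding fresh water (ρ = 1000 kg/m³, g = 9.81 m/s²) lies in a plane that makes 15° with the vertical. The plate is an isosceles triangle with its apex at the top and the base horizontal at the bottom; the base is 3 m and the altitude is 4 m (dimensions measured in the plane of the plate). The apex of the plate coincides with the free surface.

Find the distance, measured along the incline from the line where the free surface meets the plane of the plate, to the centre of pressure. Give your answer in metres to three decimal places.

γ = ρg = 1000 × 9.81 = 9810 N/m³ = 9.81 kN/m³.
The plate makes 15° with the vertical, i.e. θ = 90° − 15° = 75° to the horizontal. Measuring y along the incline from the free-surface line, vertical depth h = y·sinθ with sinθ = 0.965926.
With the apex up, the centroid sits 2h/3 = 2 × 4/3 = 2.66667 m below the apex, so y_c = 2.66667 m and h_c = 2.66667 × 0.965926 = 2.57581 m.
A = ½ × 3 × 4 = 6 m².
Resultant F = γ·h_c·A = 9.81 × 2.57581 × 6 = 151.612 kN.
I_c = b·h³/36 = 3 × 4³/36 = 5.33333 m⁴.
Centre of pressure: y_p = y_c + I_c/(y_c·A) = 2.66667 + 5.33333/(2.66667 × 6) = 2.66667 + 0.333333 = 3 m along the plane.

y_p = 3.000 m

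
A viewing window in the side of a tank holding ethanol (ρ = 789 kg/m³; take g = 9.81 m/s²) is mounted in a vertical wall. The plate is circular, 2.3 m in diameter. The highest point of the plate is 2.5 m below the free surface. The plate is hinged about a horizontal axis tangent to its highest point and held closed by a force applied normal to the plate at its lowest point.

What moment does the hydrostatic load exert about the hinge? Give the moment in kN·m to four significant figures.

M ≈ 145.6 kN·m

γ = ρg = 789 × 9.81 / 1000 = 7.74009 kN/m³.
The centroid is at the centre, 1.15 m below the top of the plate, so the centroid depth is h_c = 2.5 + 1.15 = 3.65 m.
A = π(1.15)² = 4.15476 m².
Resultant F = γ·h_c·A = 7.74009 × 3.65 × 4.15476 = 117.377 kN.
I_c = πr⁴/4 = π × 1.15⁴/4 = 1.37367 m⁴.
Centre of pressure: y_p = y_c + I_c/(y_c·A) = 3.65 + 1.37367/(3.65 × 4.15476) = 3.65 + 0.0905824 = 3.74058 m along the plane.
The resultant acts 1.15 + 0.0905824 = 1.24058 m (along the plate) below the hinge at the top edge, so the moment about the hinge is M = F × 1.24058 = 117.377 × 1.24058 = 145.616 kN·m.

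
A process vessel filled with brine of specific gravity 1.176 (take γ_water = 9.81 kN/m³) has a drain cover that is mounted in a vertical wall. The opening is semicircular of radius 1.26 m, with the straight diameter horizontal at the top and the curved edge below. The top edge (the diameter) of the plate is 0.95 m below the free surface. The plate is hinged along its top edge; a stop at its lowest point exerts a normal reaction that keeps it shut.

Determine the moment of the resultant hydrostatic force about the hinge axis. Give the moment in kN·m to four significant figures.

M ≈ 26.03 kN·m

γ = 1.176 × 9.81 = 11.53656 kN/m³.
The centroid of a semicircle lies 4r/(3π) = 0.534761 m from the diameter, here below the top edge, so the centroid depth is h_c = 0.95 + 0.534761 = 1.48476 m.
A = πr²/2 = π × 1.26²/2 = 2.4938 m².
Resultant F = γ·h_c·A = 11.53656 × 1.48476 × 2.4938 = 42.7164 kN.
I_c = (π/8 − 8/(9π))·r⁴ = 0.109757 × 1.26⁴ = 0.27664 m⁴.
Centre of pressure: y_p = y_c + I_c/(y_c·A) = 1.48476 + 0.27664/(1.48476 × 2.4938) = 1.48476 + 0.0747132 = 1.55947 m along the plane.
The resultant acts 0.534761 + 0.0747132 = 0.609474 m (along the plate) below the hinge at the top edge, so the moment about the hinge is M = F × 0.609474 = 42.7164 × 0.609474 = 26.0345 kN·m.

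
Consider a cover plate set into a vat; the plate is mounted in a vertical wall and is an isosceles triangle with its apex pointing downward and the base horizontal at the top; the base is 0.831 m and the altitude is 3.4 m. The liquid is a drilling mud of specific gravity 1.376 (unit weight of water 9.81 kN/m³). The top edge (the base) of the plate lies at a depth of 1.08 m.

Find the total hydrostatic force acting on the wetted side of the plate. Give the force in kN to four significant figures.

F ≈ 42.21 kN

γ = 1.376 × 9.81 = 13.49856 kN/m³.
With the apex down, the centroid sits h/3 = 3.4/3 = 1.13333 m below the base (the top edge), so the centroid depth is h_c = 1.08 + 1.13333 = 2.21333 m.
A = ½ × 0.831 × 3.4 = 1.4127 m².
Resultant F = γ·h_c·A = 13.49856 × 2.21333 × 1.4127 = 42.2069 kN.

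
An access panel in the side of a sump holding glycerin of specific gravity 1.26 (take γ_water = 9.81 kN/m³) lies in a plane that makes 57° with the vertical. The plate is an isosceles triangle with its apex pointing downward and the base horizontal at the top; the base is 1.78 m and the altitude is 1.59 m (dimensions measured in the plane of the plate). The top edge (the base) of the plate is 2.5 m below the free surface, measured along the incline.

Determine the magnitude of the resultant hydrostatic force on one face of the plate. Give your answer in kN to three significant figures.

F ≈ 28.9 kN

γ = 1.26 × 9.81 = 12.3606 kN/m³.
The plate makes 57° with the vertical, i.e. θ = 90° − 57° = 33° to the horizontal. Measuring y along the incline from the free-surface line, vertical depth h = y·sinθ with sinθ = 0.544639.
With the apex down, the centroid sits h/3 = 1.59/3 = 0.53 m below the base (the top edge), so y_c = 2.5 + 0.53 = 3.03 m and h_c = 3.03 × 0.544639 = 1.65026 m.
A = ½ × 1.78 × 1.59 = 1.4151 m².
Resultant F = γ·h_c·A = 12.3606 × 1.65026 × 1.4151 = 28.8655 kN.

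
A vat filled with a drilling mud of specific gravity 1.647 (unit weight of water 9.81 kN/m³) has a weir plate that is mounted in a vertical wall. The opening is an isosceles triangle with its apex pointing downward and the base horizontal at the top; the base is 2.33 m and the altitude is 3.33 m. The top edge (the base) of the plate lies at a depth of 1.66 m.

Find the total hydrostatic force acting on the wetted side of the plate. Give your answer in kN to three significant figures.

F ≈ 174 kN

γ = 1.647 × 9.81 = 16.15707 kN/m³.
With the apex down, the centroid sits h/3 = 3.33/3 = 1.11 m below the base (the top edge), so the centroid depth is h_c = 1.66 + 1.11 = 2.77 m.
A = ½ × 2.33 × 3.33 = 3.87945 m².
Resultant F = γ·h_c·A = 16.15707 × 2.77 × 3.87945 = 173.625 kN.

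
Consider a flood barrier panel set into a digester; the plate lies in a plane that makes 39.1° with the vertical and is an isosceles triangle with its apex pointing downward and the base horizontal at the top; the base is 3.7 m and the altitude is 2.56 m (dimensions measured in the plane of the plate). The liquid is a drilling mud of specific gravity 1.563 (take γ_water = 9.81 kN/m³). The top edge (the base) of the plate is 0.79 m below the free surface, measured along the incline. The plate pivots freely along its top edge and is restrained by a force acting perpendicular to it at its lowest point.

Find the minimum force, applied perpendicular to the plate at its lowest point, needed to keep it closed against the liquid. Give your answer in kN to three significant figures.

P ≈ 38.9 kN

γ = 1.563 × 9.81 = 15.33303 kN/m³.
The plate makes 39.1° with the vertical, i.e. θ = 90° − 39.1° = 50.9° to the horizontal. Measuring y along the incline from the free-surface line, vertical depth h = y·sinθ with sinθ = 0.776046.
With the apex down, the centroid sits h/3 = 2.56/3 = 0.853333 m below the base (the top edge), so y_c = 0.79 + 0.853333 = 1.64333 m and h_c = 1.64333 × 0.776046 = 1.2753 m.
A = ½ × 3.7 × 2.56 = 4.736 m².
Resultant F = γ·h_c·A = 15.33303 × 1.2753 × 4.736 = 92.6088 kN.
I_c = b·h³/36 = 3.7 × 2.56³/36 = 1.72432 m⁴.
Centre of pressure: y_p = y_c + I_c/(y_c·A) = 1.64333 + 1.72432/(1.64333 × 4.736) = 1.64333 + 0.221555 = 1.86488 m along the plane.
The resultant acts 0.853333 + 0.221555 = 1.07489 m (along the plate) below the hinge at the top edge, so the moment about the hinge is M = F × 1.07489 = 92.6088 × 1.07489 = 99.5443 kN·m.
A normal force at the bottom, 2.56 m from the hinge, must supply this moment: P = 99.5443/2.56 = 38.8845 kN.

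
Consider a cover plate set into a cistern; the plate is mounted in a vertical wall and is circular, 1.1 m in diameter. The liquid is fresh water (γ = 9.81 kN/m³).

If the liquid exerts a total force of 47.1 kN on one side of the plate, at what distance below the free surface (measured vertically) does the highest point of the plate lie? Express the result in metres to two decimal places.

γ = 9.81 kN/m³.
A = π(0.55)² = 0.950332 m².
From F = γ·h_c·A, the centroid depth is h_c = 47.1/(9.81 × 0.950332) = 5.05215 m.
The centroid is at the centre, 0.55 m below the top of the plate, so the highest point sits at h_top = 5.05215 − 0.55 = 4.50215 m below the surface.

d_top ≈ 4.50 m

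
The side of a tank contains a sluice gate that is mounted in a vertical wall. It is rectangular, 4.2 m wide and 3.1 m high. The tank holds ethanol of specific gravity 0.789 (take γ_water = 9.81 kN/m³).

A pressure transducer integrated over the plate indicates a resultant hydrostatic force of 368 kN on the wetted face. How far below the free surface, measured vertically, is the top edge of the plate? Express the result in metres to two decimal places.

γ = 0.789 × 9.81 = 7.74009 kN/m³.
A = 4.2 × 3.1 = 13.02 m².
From F = γ·h_c·A, the centroid depth is h_c = 368/(7.74009 × 13.02) = 3.65166 m.
The centroid lies 3.1/2 = 1.55 m below the top edge, so the top edge sits at h_top = 3.65166 − 1.55 = 2.10166 m below the surface.

d_top ≈ 2.10 m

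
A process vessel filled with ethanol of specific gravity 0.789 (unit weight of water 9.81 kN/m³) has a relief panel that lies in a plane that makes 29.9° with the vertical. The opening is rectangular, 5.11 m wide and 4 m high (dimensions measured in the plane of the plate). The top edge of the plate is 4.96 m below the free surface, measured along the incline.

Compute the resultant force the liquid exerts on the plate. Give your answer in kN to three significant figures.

γ = 0.789 × 9.81 = 7.74009 kN/m³.
The plate makes 29.9° with the vertical, i.e. θ = 90° − 29.9° = 60.1° to the horizontal. Measuring y along the incline from the free-surface line, vertical depth h = y·sinθ with sinθ = 0.866897.
The centroid lies 4/2 = 2 m below the top edge, so y_c = 4.96 + 2 = 6.96 m and h_c = 6.96 × 0.866897 = 6.0336 m.
A = 5.11 × 4 = 20.44 m².
Resultant F = γ·h_c·A = 7.74009 × 6.0336 × 20.44 = 954.56 kN.

F ≈ 955 kN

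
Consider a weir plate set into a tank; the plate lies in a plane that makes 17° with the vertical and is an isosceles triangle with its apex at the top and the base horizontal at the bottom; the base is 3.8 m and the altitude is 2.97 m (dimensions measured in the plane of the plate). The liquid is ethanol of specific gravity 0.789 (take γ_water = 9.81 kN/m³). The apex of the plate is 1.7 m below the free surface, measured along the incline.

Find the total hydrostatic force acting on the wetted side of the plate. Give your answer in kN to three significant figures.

F ≈ 154 kN

γ = 0.789 × 9.81 = 7.74009 kN/m³.
The plate makes 17° with the vertical, i.e. θ = 90° − 17° = 73° to the horizontal. Measuring y along the incline from the free-surface line, vertical depth h = y·sinθ with sinθ = 0.956305.
With the apex up, the centroid sits 2h/3 = 2 × 2.97/3 = 1.98 m below the apex, so y_c = 1.7 + 1.98 = 3.68 m and h_c = 3.68 × 0.956305 = 3.5192 m.
A = ½ × 3.8 × 2.97 = 5.643 m².
Resultant F = γ·h_c·A = 7.74009 × 3.5192 × 5.643 = 153.709 kN.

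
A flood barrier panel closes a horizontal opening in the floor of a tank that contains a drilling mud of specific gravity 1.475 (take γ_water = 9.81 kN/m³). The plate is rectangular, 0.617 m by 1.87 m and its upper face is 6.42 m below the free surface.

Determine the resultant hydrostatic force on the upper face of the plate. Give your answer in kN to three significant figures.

γ = 1.475 × 9.81 = 14.46975 kN/m³.
The plate is horizontal, so pressure is uniform at p = γ·h = 14.46975 × 6.42 = 92.8958 kN/m².
A = 0.617 × 1.87 = 1.15379 m².
F = p·A = 92.8958 × 1.15379 = 107.182 kN.

F ≈ 107 kN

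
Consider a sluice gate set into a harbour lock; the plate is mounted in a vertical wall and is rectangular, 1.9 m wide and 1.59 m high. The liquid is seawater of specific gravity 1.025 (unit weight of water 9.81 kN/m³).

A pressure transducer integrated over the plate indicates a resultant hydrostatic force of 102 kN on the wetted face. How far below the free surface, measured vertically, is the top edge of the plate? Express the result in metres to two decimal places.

γ = 1.025 × 9.81 = 10.05525 kN/m³.
A = 1.9 × 1.59 = 3.021 m².
From F = γ·h_c·A, the centroid depth is h_c = 102/(10.05525 × 3.021) = 3.35781 m.
The centroid lies 1.59/2 = 0.795 m below the top edge, so the top edge sits at h_top = 3.35781 − 0.795 = 2.56281 m below the surface.

d_top ≈ 2.56 m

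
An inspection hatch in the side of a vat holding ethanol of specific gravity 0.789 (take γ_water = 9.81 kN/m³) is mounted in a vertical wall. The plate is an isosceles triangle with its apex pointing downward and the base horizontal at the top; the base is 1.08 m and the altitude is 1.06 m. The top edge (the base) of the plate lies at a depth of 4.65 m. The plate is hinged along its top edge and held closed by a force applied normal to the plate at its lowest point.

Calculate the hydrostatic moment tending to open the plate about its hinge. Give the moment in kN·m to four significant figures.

M ≈ 8.109 kN·m

γ = 0.789 × 9.81 = 7.74009 kN/m³.
With the apex down, the centroid sits h/3 = 1.06/3 = 0.353333 m below the base (the top edge), so the centroid depth is h_c = 4.65 + 0.353333 = 5.00333 m.
A = ½ × 1.08 × 1.06 = 0.5724 m².
Resultant F = γ·h_c·A = 7.74009 × 5.00333 × 0.5724 = 22.1669 kN.
I_c = b·h³/36 = 1.08 × 1.06³/36 = 0.0357305 m⁴.
Centre of pressure: y_p = y_c + I_c/(y_c·A) = 5.00333 + 0.0357305/(5.00333 × 0.5724) = 5.00333 + 0.0124761 = 5.01581 m along the plane.
The resultant acts 0.353333 + 0.0124761 = 0.365809 m (along the plate) below the hinge at the top edge, so the moment about the hinge is M = F × 0.365809 = 22.1669 × 0.365809 = 8.10885 kN·m.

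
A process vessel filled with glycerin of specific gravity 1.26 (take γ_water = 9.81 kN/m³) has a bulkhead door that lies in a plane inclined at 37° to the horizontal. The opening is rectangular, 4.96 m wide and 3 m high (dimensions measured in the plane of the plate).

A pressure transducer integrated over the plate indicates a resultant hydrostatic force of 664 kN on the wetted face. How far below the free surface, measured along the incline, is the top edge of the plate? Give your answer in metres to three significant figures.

γ = 1.26 × 9.81 = 12.3606 kN/m³.
A = 4.96 × 3 = 14.88 m².
From F = γ·h_c·A, the centroid depth is h_c = 664/(12.3606 × 14.88) = 3.61015 m.
Let θ = 37° be the plate's angle to the horizontal; measure y along the incline from where the plane meets the free surface. Vertical depth h = y·sinθ with sinθ = 0.601815.
Along the incline, y_c = h_c/sinθ = 3.61015/0.601815 = 5.99877 m.
The centroid lies 3/2 = 1.5 m below the top edge, so the top edge sits at y_top = 5.99877 − 1.5 = 4.49877 m along the incline.

y_top ≈ 4.50 m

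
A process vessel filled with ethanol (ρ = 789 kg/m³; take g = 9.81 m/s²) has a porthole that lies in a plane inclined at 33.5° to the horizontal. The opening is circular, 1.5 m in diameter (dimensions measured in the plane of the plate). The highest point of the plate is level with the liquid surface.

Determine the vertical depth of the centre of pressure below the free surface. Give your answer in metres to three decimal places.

γ = ρg = 789 × 9.81 / 1000 = 7.74009 kN/m³.
Let θ = 33.5° be the plate's angle to the horizontal; measure y along the incline from where the plane meets the free surface. Vertical depth h = y·sinθ with sinθ = 0.551937.
The centroid is at the centre, 0.75 m below the top of the plate, so y_c = 0.75 m and h_c = 0.75 × 0.551937 = 0.413953 m.
A = π(0.75)² = 1.76715 m².
Resultant F = γ·h_c·A = 7.74009 × 0.413953 × 1.76715 = 5.66201 kN.
I_c = πr⁴/4 = π × 0.75⁴/4 = 0.248505 m⁴.
Centre of pressure: y_p = y_c + I_c/(y_c·A) = 0.75 + 0.248505/(0.75 × 1.76715) = 0.75 + 0.1875 = 0.9375 m along the plane.
Vertically, h_p = y_p·sinθ = 0.9375 × 0.551937 = 0.517441 m.

h_p = 0.517 m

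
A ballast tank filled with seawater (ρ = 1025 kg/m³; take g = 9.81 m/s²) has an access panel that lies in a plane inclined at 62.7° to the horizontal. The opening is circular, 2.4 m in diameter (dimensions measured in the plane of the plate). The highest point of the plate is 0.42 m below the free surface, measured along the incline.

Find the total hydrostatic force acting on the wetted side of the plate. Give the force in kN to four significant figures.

γ = ρg = 1025 × 9.81 / 1000 = 10.05525 kN/m³.
Let θ = 62.7° be the plate's angle to the horizontal; measure y along the incline from where the plane meets the free surface. Vertical depth h = y·sinθ with sinθ = 0.888617.
The centroid is at the centre, 1.2 m below the top of the plate, so y_c = 0.42 + 1.2 = 1.62 m and h_c = 1.62 × 0.888617 = 1.43956 m.
A = π(1.2)² = 4.52389 m².
Resultant F = γ·h_c·A = 10.05525 × 1.43956 × 4.52389 = 65.4839 kN.

F ≈ 65.48 kN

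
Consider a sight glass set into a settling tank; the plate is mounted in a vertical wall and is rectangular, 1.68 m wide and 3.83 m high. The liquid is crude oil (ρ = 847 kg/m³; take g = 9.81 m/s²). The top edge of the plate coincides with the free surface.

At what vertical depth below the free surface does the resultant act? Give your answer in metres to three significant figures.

h_p = 2.55 m

γ = ρg = 847 × 9.81 / 1000 = 8.30907 kN/m³.
The centroid lies 3.83/2 = 1.915 m below the top edge, so the centroid depth is h_c = 1.915 m.
A = 1.68 × 3.83 = 6.4344 m².
Resultant F = γ·h_c·A = 8.30907 × 1.915 × 6.4344 = 102.383 kN.
I_c = b·h³/12 = 1.68 × 3.83³/12 = 7.86546 m⁴.
Centre of pressure: y_p = y_c + I_c/(y_c·A) = 1.915 + 7.86546/(1.915 × 6.4344) = 1.915 + 0.638333 = 2.55333 m along the plane.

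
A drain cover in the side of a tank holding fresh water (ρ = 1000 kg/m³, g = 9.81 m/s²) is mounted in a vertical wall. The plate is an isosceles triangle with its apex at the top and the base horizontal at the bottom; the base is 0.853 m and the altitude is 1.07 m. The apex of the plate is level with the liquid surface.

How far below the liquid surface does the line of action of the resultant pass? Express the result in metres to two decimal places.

h_p = 0.80 m

γ = ρg = 1000 × 9.81 = 9810 N/m³ = 9.81 kN/m³.
With the apex up, the centroid sits 2h/3 = 2 × 1.07/3 = 0.713333 m below the apex, so the centroid depth is h_c = 0.713333 m.
A = ½ × 0.853 × 1.07 = 0.456355 m².
Resultant F = γ·h_c·A = 9.81 × 0.713333 × 0.456355 = 3.19348 kN.
I_c = b·h³/36 = 0.853 × 1.07³/36 = 0.0290267 m⁴.
Centre of pressure: y_p = y_c + I_c/(y_c·A) = 0.713333 + 0.0290267/(0.713333 × 0.456355) = 0.713333 + 0.0891667 = 0.8025 m along the plane.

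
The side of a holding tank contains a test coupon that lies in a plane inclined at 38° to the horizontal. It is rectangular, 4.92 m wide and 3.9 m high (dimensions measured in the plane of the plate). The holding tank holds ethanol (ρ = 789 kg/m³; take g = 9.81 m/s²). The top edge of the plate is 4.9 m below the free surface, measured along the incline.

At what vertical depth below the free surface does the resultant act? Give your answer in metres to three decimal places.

γ = ρg = 789 × 9.81 / 1000 = 7.74009 kN/m³.
Let θ = 38° be the plate's angle to the horizontal; measure y along the incline from where the plane meets the free surface. Vertical depth h = y·sinθ with sinθ = 0.615661.
The centroid lies 3.9/2 = 1.95 m below the top edge, so y_c = 4.9 + 1.95 = 6.85 m and h_c = 6.85 × 0.615661 = 4.21728 m.
A = 4.92 × 3.9 = 19.188 m².
Resultant F = γ·h_c·A = 7.74009 × 4.21728 × 19.188 = 626.337 kN.
I_c = b·h³/12 = 4.92 × 3.9³/12 = 24.3208 m⁴.
Centre of pressure: y_p = y_c + I_c/(y_c·A) = 6.85 + 24.3208/(6.85 × 19.188) = 6.85 + 0.185037 = 7.03504 m along the plane.
Vertically, h_p = y_p·sinθ = 7.03504 × 0.615661 = 4.3312 m.

h_p = 4.331 m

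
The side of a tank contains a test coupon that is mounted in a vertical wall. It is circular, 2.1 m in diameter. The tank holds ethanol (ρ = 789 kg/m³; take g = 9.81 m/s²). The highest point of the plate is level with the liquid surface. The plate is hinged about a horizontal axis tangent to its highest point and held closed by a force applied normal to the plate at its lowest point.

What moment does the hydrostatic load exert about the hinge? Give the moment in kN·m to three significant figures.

γ = ρg = 789 × 9.81 / 1000 = 7.74009 kN/m³.
The centroid is at the centre, 1.05 m below the top of the plate, so the centroid depth is h_c = 1.05 m.
A = π(1.05)² = 3.46361 m².
Resultant F = γ·h_c·A = 7.74009 × 1.05 × 3.46361 = 28.1491 kN.
I_c = πr⁴/4 = π × 1.05⁴/4 = 0.954656 m⁴.
Centre of pressure: y_p = y_c + I_c/(y_c·A) = 1.05 + 0.954656/(1.05 × 3.46361) = 1.05 + 0.2625 = 1.3125 m along the plane.
The resultant acts 1.05 + 0.2625 = 1.3125 m (along the plate) below the hinge at the top edge, so the moment about the hinge is M = F × 1.3125 = 28.1491 × 1.3125 = 36.9457 kN·m.

M ≈ 36.9 kN·m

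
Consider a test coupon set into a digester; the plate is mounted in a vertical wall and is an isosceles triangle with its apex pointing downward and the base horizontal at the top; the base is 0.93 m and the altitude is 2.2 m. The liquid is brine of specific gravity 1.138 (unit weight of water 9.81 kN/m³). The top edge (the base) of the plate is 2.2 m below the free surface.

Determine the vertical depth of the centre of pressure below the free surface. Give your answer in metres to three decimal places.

h_p = 3.025 m

γ = 1.138 × 9.81 = 11.16378 kN/m³.
With the apex down, the centroid sits h/3 = 2.2/3 = 0.733333 m below the base (the top edge), so the centroid depth is h_c = 2.2 + 0.733333 = 2.93333 m.
A = ½ × 0.93 × 2.2 = 1.023 m².
Resultant F = γ·h_c·A = 11.16378 × 2.93333 × 1.023 = 33.5002 kN.
I_c = b·h³/36 = 0.93 × 2.2³/36 = 0.275073 m⁴.
Centre of pressure: y_p = y_c + I_c/(y_c·A) = 2.93333 + 0.275073/(2.93333 × 1.023) = 2.93333 + 0.0916667 = 3.025 m along the plane.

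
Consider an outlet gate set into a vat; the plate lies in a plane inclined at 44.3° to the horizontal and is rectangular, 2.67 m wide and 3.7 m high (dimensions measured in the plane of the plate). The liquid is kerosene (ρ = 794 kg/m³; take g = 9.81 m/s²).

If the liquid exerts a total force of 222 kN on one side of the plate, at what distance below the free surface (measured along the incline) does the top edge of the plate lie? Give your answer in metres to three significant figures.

y_top ≈ 2.28 m

γ = ρg = 794 × 9.81 / 1000 = 7.78914 kN/m³.
A = 2.67 × 3.7 = 9.879 m².
From F = γ·h_c·A, the centroid depth is h_c = 222/(7.78914 × 9.879) = 2.88503 m.
Let θ = 44.3° be the plate's angle to the horizontal; measure y along the incline from where the plane meets the free surface. Vertical depth h = y·sinθ with sinθ = 0.698415.
Along the incline, y_c = h_c/sinθ = 2.88503/0.698415 = 4.13082 m.
The centroid lies 3.7/2 = 1.85 m below the top edge, so the top edge sits at y_top = 4.13082 − 1.85 = 2.28082 m along the incline.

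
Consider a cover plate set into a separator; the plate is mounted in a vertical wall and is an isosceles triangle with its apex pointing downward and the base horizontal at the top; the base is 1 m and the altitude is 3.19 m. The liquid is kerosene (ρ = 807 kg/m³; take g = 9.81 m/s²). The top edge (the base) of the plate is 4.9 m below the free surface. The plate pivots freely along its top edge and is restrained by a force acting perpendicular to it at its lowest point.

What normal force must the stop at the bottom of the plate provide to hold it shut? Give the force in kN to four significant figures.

P ≈ 27.34 kN

γ = ρg = 807 × 9.81 / 1000 = 7.91667 kN/m³.
With the apex down, the centroid sits h/3 = 3.19/3 = 1.06333 m below the base (the top edge), so the centroid depth is h_c = 4.9 + 1.06333 = 5.96333 m.
A = ½ × 1 × 3.19 = 1.595 m².
Resultant F = γ·h_c·A = 7.91667 × 5.96333 × 1.595 = 75.2995 kN.
I_c = b·h³/36 = 1 × 3.19³/36 = 0.901716 m⁴.
Centre of pressure: y_p = y_c + I_c/(y_c·A) = 5.96333 + 0.901716/(5.96333 × 1.595) = 5.96333 + 0.0948026 = 6.05813 m along the plane.
The resultant acts 1.06333 + 0.0948026 = 1.15813 m (along the plate) below the hinge at the top edge, so the moment about the hinge is M = F × 1.15813 = 75.2995 × 1.15813 = 87.2066 kN·m.
A normal force at the bottom, 3.19 m from the hinge, must supply this moment: P = 87.2066/3.19 = 27.3375 kN.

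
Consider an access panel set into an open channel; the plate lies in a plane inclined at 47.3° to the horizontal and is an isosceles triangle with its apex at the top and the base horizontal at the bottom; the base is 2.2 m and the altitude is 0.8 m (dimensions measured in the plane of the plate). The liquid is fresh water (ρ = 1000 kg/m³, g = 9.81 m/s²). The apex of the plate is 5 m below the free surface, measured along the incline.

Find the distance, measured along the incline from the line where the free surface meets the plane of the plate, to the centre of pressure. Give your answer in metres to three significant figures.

γ = ρg = 1000 × 9.81 = 9810 N/m³ = 9.81 kN/m³.
Let θ = 47.3° be the plate's angle to the horizontal; measure y along the incline from where the plane meets the free surface. Vertical depth h = y·sinθ with sinθ = 0.734915.
With the apex up, the centroid sits 2h/3 = 2 × 0.8/3 = 0.533333 m below the apex, so y_c = 5 + 0.533333 = 5.53333 m and h_c = 5.53333 × 0.734915 = 4.06653 m.
A = ½ × 2.2 × 0.8 = 0.88 m².
Resultant F = γ·h_c·A = 9.81 × 4.06653 × 0.88 = 35.1055 kN.
I_c = b·h³/36 = 2.2 × 0.8³/36 = 0.0312889 m⁴.
Centre of pressure: y_p = y_c + I_c/(y_c·A) = 5.53333 + 0.0312889/(5.53333 × 0.88) = 5.53333 + 0.00642571 = 5.53976 m along the plane.

y_p = 5.54 m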